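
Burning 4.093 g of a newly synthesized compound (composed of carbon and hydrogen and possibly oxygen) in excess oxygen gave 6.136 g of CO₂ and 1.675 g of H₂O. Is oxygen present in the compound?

yes

mol C = 6.136 g CO₂ ÷ 44.009 g/mol = 0.13943 mol
mol H = 2 × 1.675 g H₂O ÷ 18.015 g/mol = 0.18596 mol
C and H account for only 1.8621 g of the 4.093 g sample; the remaining 2.2309 g must be oxygen.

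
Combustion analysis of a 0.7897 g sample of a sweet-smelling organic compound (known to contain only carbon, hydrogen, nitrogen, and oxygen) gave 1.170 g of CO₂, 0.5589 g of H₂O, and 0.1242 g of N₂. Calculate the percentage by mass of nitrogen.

15.73%

mol C = 1.170 g CO₂ ÷ 44.009 g/mol = 0.026585 mol
mol H = 2 × 0.5589 g H₂O ÷ 18.015 g/mol = 0.062048 mol
mol N = 2 × 0.1242 g N₂ ÷ 28.014 g/mol = 0.0088670 mol
mass O = 0.7897 − (0.31932 + 0.062545 + 0.12420) = 0.28364 g → mol O = 0.28364 ÷ 15.999 = 0.017728 mol
mass % N = 0.12420 g ÷ 0.7897 g × 100%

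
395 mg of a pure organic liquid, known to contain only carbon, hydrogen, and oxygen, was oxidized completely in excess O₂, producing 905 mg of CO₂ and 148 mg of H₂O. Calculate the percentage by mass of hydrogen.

mol C = 0.905 g CO₂ ÷ 44.009 g/mol = 0.02056 mol
mol H = 2 × 0.148 g H₂O ÷ 18.015 g/mol = 0.01643 mol
mass O = 0.395 − (0.2470 + 0.01656) = 0.1314 g → mol O = 0.1314 ÷ 15.999 = 0.008216 mol
mass % H = 0.01656 g ÷ 0.395 g × 100%

4.2%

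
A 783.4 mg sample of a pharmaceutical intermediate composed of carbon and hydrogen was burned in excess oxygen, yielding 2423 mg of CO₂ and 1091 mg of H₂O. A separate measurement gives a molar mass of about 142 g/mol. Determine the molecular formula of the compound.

mol C = 2.423 g CO₂ ÷ 44.009 g/mol = 0.055057 mol
mol H = 2 × 1.091 g H₂O ÷ 18.015 g/mol = 0.12112 mol
Divide by the smallest (0.055057 mol): C 1.000, H 2.200
Multiplying each by 5 gives whole numbers: C 5.00, H 11.00
Empirical formula: C5H11
Empirical-formula mass = 71.14 g/mol; 142 ÷ 71.14 ≈ 2, so the molecular formula is C10H22.

C10H22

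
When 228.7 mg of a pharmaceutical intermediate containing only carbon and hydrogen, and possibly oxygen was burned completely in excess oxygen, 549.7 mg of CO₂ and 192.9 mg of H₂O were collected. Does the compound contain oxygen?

yes

mol C = 0.5497 g CO₂ ÷ 44.009 g/mol = 0.012491 mol
mol H = 2 × 0.1929 g H₂O ÷ 18.015 g/mol = 0.021415 mol
C and H account for only 0.17161 g of the 0.2287 g sample; the remaining 0.057088 g must be oxygen.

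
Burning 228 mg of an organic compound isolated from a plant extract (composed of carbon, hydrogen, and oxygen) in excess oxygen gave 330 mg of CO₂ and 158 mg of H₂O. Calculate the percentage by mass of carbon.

mol C = 0.330 g CO₂ ÷ 44.009 g/mol = 0.007498 mol
mol H = 2 × 0.158 g H₂O ÷ 18.015 g/mol = 0.01754 mol
mass O = 0.228 − (0.09006 + 0.01768) = 0.1203 g → mol O = 0.1203 ÷ 15.999 = 0.007516 mol
mass % C = 0.09006 g ÷ 0.228 g × 100%

39.5%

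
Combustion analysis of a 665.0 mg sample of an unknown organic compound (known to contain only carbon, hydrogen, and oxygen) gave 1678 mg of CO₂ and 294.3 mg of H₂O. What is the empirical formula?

mol C = 1.678 g CO₂ ÷ 44.009 g/mol = 0.038129 mol
mol H = 2 × 0.2943 g H₂O ÷ 18.015 g/mol = 0.032673 mol
mass O = 0.6650 − (0.45796 + 0.032934) = 0.17410 g → mol O = 0.17410 ÷ 15.999 = 0.010882 mol
Divide by the smallest (0.010882 mol): C 3.504, H 3.002, O 1.000
Multiplying each by 2 gives whole numbers: C 7.01, H 6.00, O 2.00

C7H6O2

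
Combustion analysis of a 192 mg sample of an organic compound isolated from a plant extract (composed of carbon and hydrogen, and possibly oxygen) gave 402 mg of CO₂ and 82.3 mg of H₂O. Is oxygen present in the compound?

yes

mol C = 0.402 g CO₂ ÷ 44.009 g/mol = 0.009134 mol
mol H = 2 × 0.0823 g H₂O ÷ 18.015 g/mol = 0.009137 mol
C and H account for only 0.1189 g of the 0.192 g sample; the remaining 0.07308 g must be oxygen.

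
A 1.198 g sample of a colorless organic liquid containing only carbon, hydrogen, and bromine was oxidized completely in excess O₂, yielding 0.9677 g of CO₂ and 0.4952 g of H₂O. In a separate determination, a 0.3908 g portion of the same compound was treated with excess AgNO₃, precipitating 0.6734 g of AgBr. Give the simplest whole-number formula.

mol C = 0.9677 g CO₂ ÷ 44.009 g/mol = 0.021989 mol
mol H = 2 × 0.4952 g H₂O ÷ 18.015 g/mol = 0.054976 mol
From the AgBr data: mol Br per gram of compound = (0.6734 ÷ 187.772) ÷ 0.3908 = 0.0091767 mol/g, so in the 1.198 g combustion sample mol Br = 0.010994 mol
Divide by the smallest (0.010994 mol): C 2.000, H 5.001, Br 1.000

C2H5Br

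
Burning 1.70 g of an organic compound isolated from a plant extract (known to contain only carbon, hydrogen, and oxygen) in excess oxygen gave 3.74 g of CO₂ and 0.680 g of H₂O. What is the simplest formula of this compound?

C9H8O4

mol C = 3.74 g CO₂ ÷ 44.009 g/mol = 0.08498 mol
mol H = 2 × 0.680 g H₂O ÷ 18.015 g/mol = 0.07549 mol
mass O = 1.70 − (1.021 + 0.07610) = 0.6032 g → mol O = 0.6032 ÷ 15.999 = 0.03770 mol
Divide by the smallest (0.03770 mol): C 2.254, H 2.002, O 1.000
Multiplying each by 4 gives whole numbers: C 9.02, H 8.01, O 4.00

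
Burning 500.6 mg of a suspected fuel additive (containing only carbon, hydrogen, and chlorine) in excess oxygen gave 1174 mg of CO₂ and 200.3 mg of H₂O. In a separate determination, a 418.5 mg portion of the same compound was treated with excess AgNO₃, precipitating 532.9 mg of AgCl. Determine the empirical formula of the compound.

C6H5Cl

mol C = 1.174 g CO₂ ÷ 44.009 g/mol = 0.026676 mol
mol H = 2 × 0.2003 g H₂O ÷ 18.015 g/mol = 0.022237 mol
From the AgCl data: mol Cl per gram of compound = (0.5329 ÷ 143.318) ÷ 0.4185 = 0.0088848 mol/g, so in the 0.5006 g combustion sample mol Cl = 0.0044477 mol
Divide by the smallest (0.0044477 mol): C 5.998, H 5.000, Cl 1.000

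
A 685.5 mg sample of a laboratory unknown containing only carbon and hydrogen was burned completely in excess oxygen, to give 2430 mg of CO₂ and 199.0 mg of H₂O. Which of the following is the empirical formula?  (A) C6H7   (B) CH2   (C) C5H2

(C) C5H2

mol C = 2.430 g CO₂ ÷ 44.009 g/mol = 0.055216 mol
mol H = 2 × 0.1990 g H₂O ÷ 18.015 g/mol = 0.022093 mol
Divide by the smallest (0.022093 mol): C 2.499, H 1.000
Multiplying each by 2 gives whole numbers: C 5.00, H 2.00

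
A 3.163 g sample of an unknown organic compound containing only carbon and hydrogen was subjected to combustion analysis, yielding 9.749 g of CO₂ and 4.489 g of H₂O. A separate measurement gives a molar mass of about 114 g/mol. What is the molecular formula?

C8H18

mol C = 9.749 g CO₂ ÷ 44.009 g/mol = 0.22152 mol
mol H = 2 × 4.489 g H₂O ÷ 18.015 g/mol = 0.49836 mol
Divide by the smallest (0.22152 mol): C 1.000, H 2.250
Multiplying each by 4 gives whole numbers: C 4.00, H 9.00
Empirical formula: C4H9
Empirical-formula mass = 57.12 g/mol; 114 ÷ 57.12 ≈ 2, so the molecular formula is C8H18.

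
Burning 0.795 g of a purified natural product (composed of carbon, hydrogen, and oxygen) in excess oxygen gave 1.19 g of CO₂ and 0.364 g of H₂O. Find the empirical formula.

C2H3O2

mol C = 1.19 g CO₂ ÷ 44.009 g/mol = 0.02704 mol
mol H = 2 × 0.364 g H₂O ÷ 18.015 g/mol = 0.04041 mol
mass O = 0.795 − (0.3248 + 0.04073) = 0.4295 g → mol O = 0.4295 ÷ 15.999 = 0.02684 mol
Divide by the smallest (0.02684 mol): C 1.007, H 1.505, O 1.000
Multiplying each by 2 gives whole numbers: C 2.01, H 3.01, O 2.00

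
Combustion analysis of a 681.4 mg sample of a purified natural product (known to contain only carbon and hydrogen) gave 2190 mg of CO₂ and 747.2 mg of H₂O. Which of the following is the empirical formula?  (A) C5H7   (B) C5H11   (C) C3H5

(C) C3H5

mol C = 2.190 g CO₂ ÷ 44.009 g/mol = 0.049763 mol
mol H = 2 × 0.7472 g H₂O ÷ 18.015 g/mol = 0.082953 mol
Divide by the smallest (0.049763 mol): C 1.000, H 1.667
Multiplying each by 3 gives whole numbers: C 3.00, H 5.00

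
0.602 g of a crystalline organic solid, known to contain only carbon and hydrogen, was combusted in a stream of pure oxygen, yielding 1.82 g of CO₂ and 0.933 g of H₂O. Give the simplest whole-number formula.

mol C = 1.82 g CO₂ ÷ 44.009 g/mol = 0.04136 mol
mol H = 2 × 0.933 g H₂O ÷ 18.015 g/mol = 0.1036 mol
Divide by the smallest (0.04136 mol): C 1.000, H 2.505
Multiplying each by 2 gives whole numbers: C 2.00, H 5.01

C2H5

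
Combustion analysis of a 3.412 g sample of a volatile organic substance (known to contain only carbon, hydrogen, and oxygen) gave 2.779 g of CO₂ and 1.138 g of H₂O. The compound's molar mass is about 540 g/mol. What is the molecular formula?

C10H20O25

mol C = 2.779 g CO₂ ÷ 44.009 g/mol = 0.063146 mol
mol H = 2 × 1.138 g H₂O ÷ 18.015 g/mol = 0.12634 mol
mass O = 3.412 − (0.75845 + 0.12735) = 2.5262 g → mol O = 2.5262 ÷ 15.999 = 0.15790 mol
Divide by the smallest (0.063146 mol): C 1.000, H 2.001, O 2.501
Multiplying each by 2 gives whole numbers: C 2.00, H 4.00, O 5.00
Empirical formula: C2H4O5
Empirical-formula mass = 108.05 g/mol; 540 ÷ 108.05 ≈ 5, so the molecular formula is C10H20O25.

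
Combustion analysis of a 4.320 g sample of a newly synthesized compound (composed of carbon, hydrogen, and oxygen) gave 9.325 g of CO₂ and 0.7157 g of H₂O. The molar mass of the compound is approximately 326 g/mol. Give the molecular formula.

mol C = 9.325 g CO₂ ÷ 44.009 g/mol = 0.21189 mol
mol H = 2 × 0.7157 g H₂O ÷ 18.015 g/mol = 0.079456 mol
mass O = 4.320 − (2.5450 + 0.080092) = 1.6949 g → mol O = 1.6949 ÷ 15.999 = 0.10594 mol
Divide by the smallest (0.079456 mol): C 2.667, H 1.000, O 1.333
Multiplying each by 3 gives whole numbers: C 8.00, H 3.00, O 4.00
Empirical formula: C8H3O4
Empirical-formula mass = 163.11 g/mol; 326 ÷ 163.11 ≈ 2, so the molecular formula is C16H6O8.

C16H6O8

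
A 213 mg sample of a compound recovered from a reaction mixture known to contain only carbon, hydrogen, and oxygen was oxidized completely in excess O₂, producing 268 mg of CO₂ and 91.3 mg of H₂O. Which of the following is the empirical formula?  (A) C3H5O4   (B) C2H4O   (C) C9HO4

mol C = 0.268 g CO₂ ÷ 44.009 g/mol = 0.006090 mol
mol H = 2 × 0.0913 g H₂O ÷ 18.015 g/mol = 0.01014 mol
mass O = 0.213 − (0.07314 + 0.01022) = 0.1296 g → mol O = 0.1296 ÷ 15.999 = 0.008103 mol
Divide by the smallest (0.006090 mol): C 1.000, H 1.664, O 1.331
Multiplying each by 3 gives whole numbers: C 3.00, H 4.99, O 3.99

(A) C3H5O4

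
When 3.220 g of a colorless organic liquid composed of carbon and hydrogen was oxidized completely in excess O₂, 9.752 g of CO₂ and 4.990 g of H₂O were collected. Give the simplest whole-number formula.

mol C = 9.752 g CO₂ ÷ 44.009 g/mol = 0.22159 mol
mol H = 2 × 4.990 g H₂O ÷ 18.015 g/mol = 0.55398 mol
Divide by the smallest (0.22159 mol): C 1.000, H 2.500
Multiplying each by 2 gives whole numbers: C 2.00, H 5.00

C2H5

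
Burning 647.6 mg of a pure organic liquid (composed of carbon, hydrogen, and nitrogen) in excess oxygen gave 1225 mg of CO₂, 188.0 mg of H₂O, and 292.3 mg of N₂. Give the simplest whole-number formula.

C4H3N3

mol C = 1.225 g CO₂ ÷ 44.009 g/mol = 0.027835 mol
mol H = 2 × 0.1880 g H₂O ÷ 18.015 g/mol = 0.020871 mol
mol N = 2 × 0.2923 g N₂ ÷ 28.014 g/mol = 0.020868 mol
Divide by the smallest (0.020868 mol): C 1.334, H 1.000, N 1.000
Multiplying each by 3 gives whole numbers: C 4.00, H 3.00, N 3.00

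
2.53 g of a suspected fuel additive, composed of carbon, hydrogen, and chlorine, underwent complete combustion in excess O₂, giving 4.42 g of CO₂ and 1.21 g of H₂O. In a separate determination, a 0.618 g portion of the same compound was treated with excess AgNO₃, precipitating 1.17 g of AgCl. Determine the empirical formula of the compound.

mol C = 4.42 g CO₂ ÷ 44.009 g/mol = 0.1004 mol
mol H = 2 × 1.21 g H₂O ÷ 18.015 g/mol = 0.1343 mol
From the AgCl data: mol Cl per gram of compound = (1.17 ÷ 143.318) ÷ 0.618 = 0.01321 mol/g, so in the 2.53 g combustion sample mol Cl = 0.03342 mol
Divide by the smallest (0.03342 mol): C 3.005, H 4.019, Cl 1.000

C3H4Cl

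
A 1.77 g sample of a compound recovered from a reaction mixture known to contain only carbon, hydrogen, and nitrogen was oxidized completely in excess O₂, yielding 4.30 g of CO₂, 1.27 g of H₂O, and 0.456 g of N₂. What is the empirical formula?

C9H13N3

mol C = 4.30 g CO₂ ÷ 44.009 g/mol = 0.09771 mol
mol H = 2 × 1.27 g H₂O ÷ 18.015 g/mol = 0.1410 mol
mol N = 2 × 0.456 g N₂ ÷ 28.014 g/mol = 0.03256 mol
Divide by the smallest (0.03256 mol): C 3.001, H 4.331, N 1.000
Multiplying each by 3 gives whole numbers: C 9.00, H 12.99, N 3.00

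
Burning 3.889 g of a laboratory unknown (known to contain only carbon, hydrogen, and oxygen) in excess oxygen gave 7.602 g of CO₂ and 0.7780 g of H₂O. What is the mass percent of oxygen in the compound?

44.41%

mol C = 7.602 g CO₂ ÷ 44.009 g/mol = 0.17274 mol
mol H = 2 × 0.7780 g H₂O ÷ 18.015 g/mol = 0.086372 mol
mass O = 3.889 − (2.0747 + 0.087063) = 1.7272 g → mol O = 1.7272 ÷ 15.999 = 0.10796 mol
mass % O = 1.7272 g ÷ 3.889 g × 100%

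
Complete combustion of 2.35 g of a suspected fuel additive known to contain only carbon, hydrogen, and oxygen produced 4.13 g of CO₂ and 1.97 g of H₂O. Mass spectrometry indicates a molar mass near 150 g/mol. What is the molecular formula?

C6H14O4

mol C = 4.13 g CO₂ ÷ 44.009 g/mol = 0.09384 mol
mol H = 2 × 1.97 g H₂O ÷ 18.015 g/mol = 0.2187 mol
mass O = 2.35 − (1.127 + 0.2205) = 1.002 g → mol O = 1.002 ÷ 15.999 = 0.06265 mol
Divide by the smallest (0.06265 mol): C 1.498, H 3.491, O 1.000
Multiplying each by 2 gives whole numbers: C 3.00, H 6.98, O 2.00
Empirical formula: C3H7O2
Empirical-formula mass = 75.09 g/mol; 150 ÷ 75.09 ≈ 2, so the molecular formula is C6H14O4.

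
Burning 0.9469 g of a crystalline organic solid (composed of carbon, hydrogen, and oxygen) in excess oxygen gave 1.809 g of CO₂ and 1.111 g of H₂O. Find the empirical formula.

mol C = 1.809 g CO₂ ÷ 44.009 g/mol = 0.041105 mol
mol H = 2 × 1.111 g H₂O ÷ 18.015 g/mol = 0.12334 mol
mass O = 0.9469 − (0.49371 + 0.12433) = 0.32886 g → mol O = 0.32886 ÷ 15.999 = 0.020555 mol
Divide by the smallest (0.020555 mol): C 2.000, H 6.001, O 1.000

C2H6O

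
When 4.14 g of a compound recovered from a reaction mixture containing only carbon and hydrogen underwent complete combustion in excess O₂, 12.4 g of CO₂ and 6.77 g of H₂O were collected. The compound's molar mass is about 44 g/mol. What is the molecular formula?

C3H8

mol C = 12.4 g CO₂ ÷ 44.009 g/mol = 0.2818 mol
mol H = 2 × 6.77 g H₂O ÷ 18.015 g/mol = 0.7516 mol
Divide by the smallest (0.2818 mol): C 1.000, H 2.667
Multiplying each by 3 gives whole numbers: C 3.00, H 8.00
Empirical formula: C3H8
Empirical-formula mass = 44.10 g/mol; 44 ÷ 44.10 ≈ 1, so the molecular formula is C3H8.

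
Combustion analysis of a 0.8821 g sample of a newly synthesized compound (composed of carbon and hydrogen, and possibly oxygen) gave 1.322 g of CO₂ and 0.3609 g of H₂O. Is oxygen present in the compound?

yes

mol C = 1.322 g CO₂ ÷ 44.009 g/mol = 0.030039 mol
mol H = 2 × 0.3609 g H₂O ÷ 18.015 g/mol = 0.040067 mol
C and H account for only 0.40119 g of the 0.8821 g sample; the remaining 0.48091 g must be oxygen.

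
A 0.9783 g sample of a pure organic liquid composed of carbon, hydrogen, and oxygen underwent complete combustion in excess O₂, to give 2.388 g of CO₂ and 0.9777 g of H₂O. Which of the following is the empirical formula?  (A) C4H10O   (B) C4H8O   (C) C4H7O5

(B) C4H8O

mol C = 2.388 g CO₂ ÷ 44.009 g/mol = 0.054262 mol
mol H = 2 × 0.9777 g H₂O ÷ 18.015 g/mol = 0.10854 mol
mass O = 0.9783 − (0.65174 + 0.10941) = 0.21715 g → mol O = 0.21715 ÷ 15.999 = 0.013573 mol
Divide by the smallest (0.013573 mol): C 3.998, H 7.997, O 1.000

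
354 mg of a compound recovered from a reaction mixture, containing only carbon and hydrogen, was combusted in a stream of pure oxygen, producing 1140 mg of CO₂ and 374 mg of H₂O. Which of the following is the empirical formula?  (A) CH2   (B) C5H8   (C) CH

(B) C5H8

mol C = 1.14 g CO₂ ÷ 44.009 g/mol = 0.02590 mol
mol H = 2 × 0.374 g H₂O ÷ 18.015 g/mol = 0.04152 mol
Divide by the smallest (0.02590 mol): C 1.000, H 1.603
Multiplying each by 5 gives whole numbers: C 5.00, H 8.01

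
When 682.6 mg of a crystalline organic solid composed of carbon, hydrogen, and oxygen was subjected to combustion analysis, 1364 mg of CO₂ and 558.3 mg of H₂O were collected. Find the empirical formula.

mol C = 1.364 g CO₂ ÷ 44.009 g/mol = 0.030994 mol
mol H = 2 × 0.5583 g H₂O ÷ 18.015 g/mol = 0.061982 mol
mass O = 0.6826 − (0.37226 + 0.062478) = 0.24786 g → mol O = 0.24786 ÷ 15.999 = 0.015492 mol
Divide by the smallest (0.015492 mol): C 2.001, H 4.001, O 1.000

C2H4O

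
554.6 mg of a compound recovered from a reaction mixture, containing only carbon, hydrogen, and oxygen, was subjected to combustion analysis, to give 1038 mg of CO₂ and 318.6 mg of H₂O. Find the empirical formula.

C8H12O5

mol C = 1.038 g CO₂ ÷ 44.009 g/mol = 0.023586 mol
mol H = 2 × 0.3186 g H₂O ÷ 18.015 g/mol = 0.035371 mol
mass O = 0.5546 − (0.28329 + 0.035653) = 0.23565 g → mol O = 0.23565 ÷ 15.999 = 0.014729 mol
Divide by the smallest (0.014729 mol): C 1.601, H 2.401, O 1.000
Multiplying each by 5 gives whole numbers: C 8.01, H 12.01, O 5.00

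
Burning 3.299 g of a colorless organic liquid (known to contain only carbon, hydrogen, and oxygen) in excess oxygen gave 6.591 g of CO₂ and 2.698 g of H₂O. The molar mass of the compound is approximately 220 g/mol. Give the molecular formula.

mol C = 6.591 g CO₂ ÷ 44.009 g/mol = 0.14976 mol
mol H = 2 × 2.698 g H₂O ÷ 18.015 g/mol = 0.29953 mol
mass O = 3.299 − (1.7988 + 0.30192) = 1.1983 g → mol O = 1.1983 ÷ 15.999 = 0.074895 mol
Divide by the smallest (0.074895 mol): C 2.000, H 3.999, O 1.000
Empirical formula: C2H4O
Empirical-formula mass = 44.05 g/mol; 220 ÷ 44.05 ≈ 5, so the molecular formula is C10H20O5.

C10H20O5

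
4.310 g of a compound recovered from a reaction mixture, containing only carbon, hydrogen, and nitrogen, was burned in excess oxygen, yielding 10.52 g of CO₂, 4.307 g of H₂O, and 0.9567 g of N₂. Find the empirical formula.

C7H14N2

mol C = 10.52 g CO₂ ÷ 44.009 g/mol = 0.23904 mol
mol H = 2 × 4.307 g H₂O ÷ 18.015 g/mol = 0.47816 mol
mol N = 2 × 0.9567 g N₂ ÷ 28.014 g/mol = 0.068302 mol
Divide by the smallest (0.068302 mol): C 3.500, H 7.001, N 1.000
Multiplying each by 2 gives whole numbers: C 7.00, H 14.00, N 2.00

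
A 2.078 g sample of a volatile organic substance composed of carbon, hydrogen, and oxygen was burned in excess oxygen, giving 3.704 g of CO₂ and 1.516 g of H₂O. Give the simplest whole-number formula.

mol C = 3.704 g CO₂ ÷ 44.009 g/mol = 0.084165 mol
mol H = 2 × 1.516 g H₂O ÷ 18.015 g/mol = 0.16830 mol
mass O = 2.078 − (1.0109 + 0.16965) = 0.89745 g → mol O = 0.89745 ÷ 15.999 = 0.056094 mol
Divide by the smallest (0.056094 mol): C 1.500, H 3.000, O 1.000
Multiplying each by 2 gives whole numbers: C 3.00, H 6.00, O 2.00

C3H6O2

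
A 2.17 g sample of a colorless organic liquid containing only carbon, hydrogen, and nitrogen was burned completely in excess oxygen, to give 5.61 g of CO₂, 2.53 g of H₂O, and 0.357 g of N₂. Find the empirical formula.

C5H11N

mol C = 5.61 g CO₂ ÷ 44.009 g/mol = 0.1275 mol
mol H = 2 × 2.53 g H₂O ÷ 18.015 g/mol = 0.2809 mol
mol N = 2 × 0.357 g N₂ ÷ 28.014 g/mol = 0.02549 mol
Divide by the smallest (0.02549 mol): C 5.001, H 11.020, N 1.000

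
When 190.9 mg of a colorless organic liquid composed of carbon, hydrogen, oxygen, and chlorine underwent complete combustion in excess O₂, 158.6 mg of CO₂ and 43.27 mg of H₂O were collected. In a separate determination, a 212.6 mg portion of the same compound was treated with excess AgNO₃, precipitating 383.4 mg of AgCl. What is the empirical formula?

mol C = 0.1586 g CO₂ ÷ 44.009 g/mol = 0.0036038 mol
mol H = 2 × 0.04327 g H₂O ÷ 18.015 g/mol = 0.0048038 mol
From the AgCl data: mol Cl per gram of compound = (0.3834 ÷ 143.318) ÷ 0.2126 = 0.012583 mol/g, so in the 0.1909 g combustion sample mol Cl = 0.0024021 mol
mass O = 0.1909 − (0.043285 + 0.0048422 + 0.085155) = 0.057617 g → mol O = 0.057617 ÷ 15.999 = 0.0036013 mol
Divide by the smallest (0.0024021 mol): C 1.500, H 2.000, Cl 1.000, O 1.499
Multiplying each by 2 gives whole numbers: C 3.00, H 4.00, Cl 2.00, O 3.00

C3H4Cl2O3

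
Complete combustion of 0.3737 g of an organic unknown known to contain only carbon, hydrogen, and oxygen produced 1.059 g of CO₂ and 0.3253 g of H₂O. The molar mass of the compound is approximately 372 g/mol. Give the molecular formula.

mol C = 1.059 g CO₂ ÷ 44.009 g/mol = 0.024063 mol
mol H = 2 × 0.3253 g H₂O ÷ 18.015 g/mol = 0.036114 mol
mass O = 0.3737 − (0.28902 + 0.036403) = 0.048273 g → mol O = 0.048273 ÷ 15.999 = 0.0030172 mol
Divide by the smallest (0.0030172 mol): C 7.975, H 11.969, O 1.000
Empirical formula: C8H12O
Empirical-formula mass = 124.18 g/mol; 372 ÷ 124.18 ≈ 3, so the molecular formula is C24H36O3.

C24H36O3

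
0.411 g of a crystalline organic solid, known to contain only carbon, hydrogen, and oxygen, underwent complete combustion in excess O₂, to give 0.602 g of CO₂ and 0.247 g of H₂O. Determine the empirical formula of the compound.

mol C = 0.602 g CO₂ ÷ 44.009 g/mol = 0.01368 mol
mol H = 2 × 0.247 g H₂O ÷ 18.015 g/mol = 0.02742 mol
mass O = 0.411 − (0.1643 + 0.02764) = 0.2191 g → mol O = 0.2191 ÷ 15.999 = 0.01369 mol
Divide by the smallest (0.01368 mol): C 1.000, H 2.005, O 1.001

CH2O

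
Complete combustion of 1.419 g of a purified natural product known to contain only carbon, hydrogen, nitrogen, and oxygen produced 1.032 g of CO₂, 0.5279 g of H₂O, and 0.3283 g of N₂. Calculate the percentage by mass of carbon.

mol C = 1.032 g CO₂ ÷ 44.009 g/mol = 0.023450 mol
mol H = 2 × 0.5279 g H₂O ÷ 18.015 g/mol = 0.058607 mol
mol N = 2 × 0.3283 g N₂ ÷ 28.014 g/mol = 0.023438 mol
mass O = 1.419 − (0.28165 + 0.059076 + 0.32830) = 0.74997 g → mol O = 0.74997 ÷ 15.999 = 0.046876 mol
mass % C = 0.28165 g ÷ 1.419 g × 100%

19.85%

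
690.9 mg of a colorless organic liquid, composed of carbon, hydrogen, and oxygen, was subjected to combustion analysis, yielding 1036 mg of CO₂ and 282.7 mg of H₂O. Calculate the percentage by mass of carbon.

40.92%

mol C = 1.036 g CO₂ ÷ 44.009 g/mol = 0.023541 mol
mol H = 2 × 0.2827 g H₂O ÷ 18.015 g/mol = 0.031385 mol
mass O = 0.6909 − (0.28275 + 0.031636) = 0.37652 g → mol O = 0.37652 ÷ 15.999 = 0.023534 mol
mass % C = 0.28275 g ÷ 0.6909 g × 100%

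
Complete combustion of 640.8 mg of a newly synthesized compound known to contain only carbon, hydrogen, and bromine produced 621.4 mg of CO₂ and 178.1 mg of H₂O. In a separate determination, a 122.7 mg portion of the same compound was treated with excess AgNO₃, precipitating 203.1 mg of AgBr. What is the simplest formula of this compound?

C5H7Br2

mol C = 0.6214 g CO₂ ÷ 44.009 g/mol = 0.014120 mol
mol H = 2 × 0.1781 g H₂O ÷ 18.015 g/mol = 0.019772 mol
From the AgBr data: mol Br per gram of compound = (0.2031 ÷ 187.772) ÷ 0.1227 = 0.0088152 mol/g, so in the 0.6408 g combustion sample mol Br = 0.0056488 mol
Divide by the smallest (0.0056488 mol): C 2.500, H 3.500, Br 1.000
Multiplying each by 2 gives whole numbers: C 5.00, H 7.00, Br 2.00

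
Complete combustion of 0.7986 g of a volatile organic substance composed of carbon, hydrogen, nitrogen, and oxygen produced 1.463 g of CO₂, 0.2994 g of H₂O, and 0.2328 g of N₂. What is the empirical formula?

mol C = 1.463 g CO₂ ÷ 44.009 g/mol = 0.033243 mol
mol H = 2 × 0.2994 g H₂O ÷ 18.015 g/mol = 0.033239 mol
mol N = 2 × 0.2328 g N₂ ÷ 28.014 g/mol = 0.016620 mol
mass O = 0.7986 − (0.39928 + 0.033505 + 0.23280) = 0.13301 g → mol O = 0.13301 ÷ 15.999 = 0.0083137 mol
Divide by the smallest (0.0083137 mol): C 3.999, H 3.998, N 1.999, O 1.000

C4H4N2O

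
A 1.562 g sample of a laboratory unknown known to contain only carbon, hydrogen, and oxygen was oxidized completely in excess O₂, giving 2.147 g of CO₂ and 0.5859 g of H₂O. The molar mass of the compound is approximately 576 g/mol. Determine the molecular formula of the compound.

C18H24O21

mol C = 2.147 g CO₂ ÷ 44.009 g/mol = 0.048785 mol
mol H = 2 × 0.5859 g H₂O ÷ 18.015 g/mol = 0.065046 mol
mass O = 1.562 − (0.58596 + 0.065566) = 0.91047 g → mol O = 0.91047 ÷ 15.999 = 0.056908 mol
Divide by the smallest (0.048785 mol): C 1.000, H 1.333, O 1.166
Multiplying each by 6 gives whole numbers: C 6.00, H 8.00, O 7.00
Empirical formula: C6H8O7
Empirical-formula mass = 192.12 g/mol; 576 ÷ 192.12 ≈ 3, so the molecular formula is C18H24O21.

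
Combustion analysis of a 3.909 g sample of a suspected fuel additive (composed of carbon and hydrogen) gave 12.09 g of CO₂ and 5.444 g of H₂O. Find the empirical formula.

C5H11

mol C = 12.09 g CO₂ ÷ 44.009 g/mol = 0.27472 mol
mol H = 2 × 5.444 g H₂O ÷ 18.015 g/mol = 0.60439 mol
Divide by the smallest (0.27472 mol): C 1.000, H 2.200
Multiplying each by 5 gives whole numbers: C 5.00, H 11.00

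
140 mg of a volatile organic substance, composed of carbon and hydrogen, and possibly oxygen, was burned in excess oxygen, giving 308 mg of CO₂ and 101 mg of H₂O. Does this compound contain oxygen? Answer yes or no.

yes

mol C = 0.308 g CO₂ ÷ 44.009 g/mol = 0.006999 mol
mol H = 2 × 0.101 g H₂O ÷ 18.015 g/mol = 0.01121 mol
C and H account for only 0.09536 g of the 0.140 g sample; the remaining 0.04464 g must be oxygen.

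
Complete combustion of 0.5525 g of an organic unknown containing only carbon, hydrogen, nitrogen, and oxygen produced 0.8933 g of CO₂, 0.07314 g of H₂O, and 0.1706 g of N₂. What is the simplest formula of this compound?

C5H2N3O2

mol C = 0.8933 g CO₂ ÷ 44.009 g/mol = 0.020298 mol
mol H = 2 × 0.07314 g H₂O ÷ 18.015 g/mol = 0.0081199 mol
mol N = 2 × 0.1706 g N₂ ÷ 28.014 g/mol = 0.012180 mol
mass O = 0.5525 − (0.24380 + 0.0081849 + 0.17060) = 0.12991 g → mol O = 0.12991 ÷ 15.999 = 0.0081202 mol
Divide by the smallest (0.0081199 mol): C 2.500, H 1.000, N 1.500, O 1.000
Multiplying each by 2 gives whole numbers: C 5.00, H 2.00, N 3.00, O 2.00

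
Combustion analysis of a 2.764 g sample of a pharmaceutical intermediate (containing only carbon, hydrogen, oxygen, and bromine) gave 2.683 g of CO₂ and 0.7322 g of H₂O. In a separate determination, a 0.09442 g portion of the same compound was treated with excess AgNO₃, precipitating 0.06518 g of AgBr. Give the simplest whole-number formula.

C6H8BrO7

mol C = 2.683 g CO₂ ÷ 44.009 g/mol = 0.060965 mol
mol H = 2 × 0.7322 g H₂O ÷ 18.015 g/mol = 0.081288 mol
From the AgBr data: mol Br per gram of compound = (0.06518 ÷ 187.772) ÷ 0.09442 = 0.0036764 mol/g, so in the 2.764 g combustion sample mol Br = 0.010161 mol
mass O = 2.764 − (0.73225 + 0.081938 + 0.81194) = 1.1379 g → mol O = 1.1379 ÷ 15.999 = 0.071121 mol
Divide by the smallest (0.010161 mol): C 6.000, H 8.000, Br 1.000, O 6.999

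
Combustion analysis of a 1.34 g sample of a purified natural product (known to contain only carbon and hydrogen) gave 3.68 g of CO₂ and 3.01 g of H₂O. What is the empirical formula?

CH4

mol C = 3.68 g CO₂ ÷ 44.009 g/mol = 0.08362 mol
mol H = 2 × 3.01 g H₂O ÷ 18.015 g/mol = 0.3342 mol
Divide by the smallest (0.08362 mol): C 1.000, H 3.996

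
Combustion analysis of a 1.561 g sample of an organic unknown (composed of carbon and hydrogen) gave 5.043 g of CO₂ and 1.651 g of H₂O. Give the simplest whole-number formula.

mol C = 5.043 g CO₂ ÷ 44.009 g/mol = 0.11459 mol
mol H = 2 × 1.651 g H₂O ÷ 18.015 g/mol = 0.18329 mol
Divide by the smallest (0.11459 mol): C 1.000, H 1.600
Multiplying each by 5 gives whole numbers: C 5.00, H 8.00

C5H8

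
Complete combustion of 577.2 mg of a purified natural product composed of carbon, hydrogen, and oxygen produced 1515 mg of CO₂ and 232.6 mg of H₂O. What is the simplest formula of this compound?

mol C = 1.515 g CO₂ ÷ 44.009 g/mol = 0.034425 mol
mol H = 2 × 0.2326 g H₂O ÷ 18.015 g/mol = 0.025823 mol
mass O = 0.5772 − (0.41348 + 0.026030) = 0.13769 g → mol O = 0.13769 ÷ 15.999 = 0.0086064 mol
Divide by the smallest (0.0086064 mol): C 4.000, H 3.000, O 1.000

C4H3O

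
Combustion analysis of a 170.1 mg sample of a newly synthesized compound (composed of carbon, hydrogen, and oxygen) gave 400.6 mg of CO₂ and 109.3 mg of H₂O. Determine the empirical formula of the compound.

mol C = 0.4006 g CO₂ ÷ 44.009 g/mol = 0.0091027 mol
mol H = 2 × 0.1093 g H₂O ÷ 18.015 g/mol = 0.012134 mol
mass O = 0.1701 − (0.10933 + 0.012231) = 0.048536 g → mol O = 0.048536 ÷ 15.999 = 0.0030337 mol
Divide by the smallest (0.0030337 mol): C 3.001, H 4.000, O 1.000

C3H4O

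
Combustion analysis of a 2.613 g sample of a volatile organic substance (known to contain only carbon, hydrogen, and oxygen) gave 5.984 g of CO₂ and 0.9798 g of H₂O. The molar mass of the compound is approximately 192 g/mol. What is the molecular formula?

mol C = 5.984 g CO₂ ÷ 44.009 g/mol = 0.13597 mol
mol H = 2 × 0.9798 g H₂O ÷ 18.015 g/mol = 0.10878 mol
mass O = 2.613 − (1.6332 + 0.10965) = 0.87019 g → mol O = 0.87019 ÷ 15.999 = 0.054390 mol
Divide by the smallest (0.054390 mol): C 2.500, H 2.000, O 1.000
Multiplying each by 2 gives whole numbers: C 5.00, H 4.00, O 2.00
Empirical formula: C5H4O2
Empirical-formula mass = 96.08 g/mol; 192 ÷ 96.08 ≈ 2, so the molecular formula is C10H8O4.

C10H8O4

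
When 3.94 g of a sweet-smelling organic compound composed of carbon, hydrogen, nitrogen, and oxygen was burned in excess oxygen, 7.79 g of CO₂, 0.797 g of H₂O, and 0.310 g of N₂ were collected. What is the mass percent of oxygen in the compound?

35.9%

mol C = 7.79 g CO₂ ÷ 44.009 g/mol = 0.1770 mol
mol H = 2 × 0.797 g H₂O ÷ 18.015 g/mol = 0.08848 mol
mol N = 2 × 0.310 g N₂ ÷ 28.014 g/mol = 0.02213 mol
mass O = 3.94 − (2.126 + 0.08919 + 0.3100) = 1.415 g → mol O = 1.415 ÷ 15.999 = 0.08843 mol
mass % O = 1.415 g ÷ 3.94 g × 100%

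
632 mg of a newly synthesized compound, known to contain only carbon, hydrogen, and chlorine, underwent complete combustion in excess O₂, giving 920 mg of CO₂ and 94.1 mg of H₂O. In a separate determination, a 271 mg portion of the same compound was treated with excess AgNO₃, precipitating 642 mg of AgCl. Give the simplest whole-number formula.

C2HCl

mol C = 0.920 g CO₂ ÷ 44.009 g/mol = 0.02090 mol
mol H = 2 × 0.0941 g H₂O ÷ 18.015 g/mol = 0.01045 mol
From the AgCl data: mol Cl per gram of compound = (0.642 ÷ 143.318) ÷ 0.271 = 0.01653 mol/g, so in the 0.632 g combustion sample mol Cl = 0.01045 mol
Divide by the smallest (0.01045 mol): C 2.001, H 1.000, Cl 1.000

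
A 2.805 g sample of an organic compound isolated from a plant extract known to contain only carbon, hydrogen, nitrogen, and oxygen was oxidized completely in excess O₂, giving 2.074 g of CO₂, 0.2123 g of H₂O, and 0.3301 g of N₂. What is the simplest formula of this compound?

C2HNO5

mol C = 2.074 g CO₂ ÷ 44.009 g/mol = 0.047127 mol
mol H = 2 × 0.2123 g H₂O ÷ 18.015 g/mol = 0.023569 mol
mol N = 2 × 0.3301 g N₂ ÷ 28.014 g/mol = 0.023567 mol
mass O = 2.805 − (0.56604 + 0.023758 + 0.33010) = 1.8851 g → mol O = 1.8851 ÷ 15.999 = 0.11783 mol
Divide by the smallest (0.023567 mol): C 2.000, H 1.000, N 1.000, O 5.000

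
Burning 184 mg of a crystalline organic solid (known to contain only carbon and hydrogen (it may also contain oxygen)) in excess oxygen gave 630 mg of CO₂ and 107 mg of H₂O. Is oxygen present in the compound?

no

mol C = 0.630 g CO₂ ÷ 44.009 g/mol = 0.01432 mol
mol H = 2 × 0.107 g H₂O ÷ 18.015 g/mol = 0.01188 mol
C and H together account for 0.1839 g — essentially the entire 0.184 g sample — so the compound contains no oxygen.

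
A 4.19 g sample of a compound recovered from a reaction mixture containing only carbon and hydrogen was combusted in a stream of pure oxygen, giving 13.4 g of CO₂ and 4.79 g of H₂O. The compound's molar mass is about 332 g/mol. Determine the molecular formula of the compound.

C24H42

mol C = 13.4 g CO₂ ÷ 44.009 g/mol = 0.3045 mol
mol H = 2 × 4.79 g H₂O ÷ 18.015 g/mol = 0.5318 mol
Divide by the smallest (0.3045 mol): C 1.000, H 1.746
Multiplying each by 4 gives whole numbers: C 4.00, H 6.99
Empirical formula: C4H7
Empirical-formula mass = 55.10 g/mol; 332 ÷ 55.10 ≈ 6, so the molecular formula is C24H42.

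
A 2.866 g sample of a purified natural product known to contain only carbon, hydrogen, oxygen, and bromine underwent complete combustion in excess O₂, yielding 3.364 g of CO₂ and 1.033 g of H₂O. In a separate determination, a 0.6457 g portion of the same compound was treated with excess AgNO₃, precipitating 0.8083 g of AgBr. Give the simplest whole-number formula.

mol C = 3.364 g CO₂ ÷ 44.009 g/mol = 0.076439 mol
mol H = 2 × 1.033 g H₂O ÷ 18.015 g/mol = 0.11468 mol
From the AgBr data: mol Br per gram of compound = (0.8083 ÷ 187.772) ÷ 0.6457 = 0.0066667 mol/g, so in the 2.866 g combustion sample mol Br = 0.019107 mol
mass O = 2.866 − (0.91811 + 0.11560 + 1.5267) = 0.30559 g → mol O = 0.30559 ÷ 15.999 = 0.019100 mol
Divide by the smallest (0.019100 mol): C 4.002, H 6.004, Br 1.000, O 1.000

C4H6BrO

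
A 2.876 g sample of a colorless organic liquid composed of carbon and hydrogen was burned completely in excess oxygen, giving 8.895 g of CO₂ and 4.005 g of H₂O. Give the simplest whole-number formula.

C5H11

mol C = 8.895 g CO₂ ÷ 44.009 g/mol = 0.20212 mol
mol H = 2 × 4.005 g H₂O ÷ 18.015 g/mol = 0.44463 mol
Divide by the smallest (0.20212 mol): C 1.000, H 2.200
Multiplying each by 5 gives whole numbers: C 5.00, H 11.00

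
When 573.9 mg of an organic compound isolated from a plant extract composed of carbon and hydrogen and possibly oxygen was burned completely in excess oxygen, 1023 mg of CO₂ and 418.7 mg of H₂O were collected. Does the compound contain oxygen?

yes

mol C = 1.023 g CO₂ ÷ 44.009 g/mol = 0.023245 mol
mol H = 2 × 0.4187 g H₂O ÷ 18.015 g/mol = 0.046483 mol
C and H account for only 0.32605 g of the 0.5739 g sample; the remaining 0.24785 g must be oxygen.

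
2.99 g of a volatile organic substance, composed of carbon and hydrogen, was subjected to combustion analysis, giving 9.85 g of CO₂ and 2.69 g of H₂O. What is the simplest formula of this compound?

mol C = 9.85 g CO₂ ÷ 44.009 g/mol = 0.2238 mol
mol H = 2 × 2.69 g H₂O ÷ 18.015 g/mol = 0.2986 mol
Divide by the smallest (0.2238 mol): C 1.000, H 1.334
Multiplying each by 3 gives whole numbers: C 3.00, H 4.00

C3H4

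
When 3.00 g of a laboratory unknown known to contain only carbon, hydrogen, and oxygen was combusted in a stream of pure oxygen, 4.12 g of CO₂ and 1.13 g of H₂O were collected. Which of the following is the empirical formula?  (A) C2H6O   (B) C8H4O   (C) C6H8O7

mol C = 4.12 g CO₂ ÷ 44.009 g/mol = 0.09362 mol
mol H = 2 × 1.13 g H₂O ÷ 18.015 g/mol = 0.1255 mol
mass O = 3.00 − (1.124 + 0.1265) = 1.749 g → mol O = 1.749 ÷ 15.999 = 0.1093 mol
Divide by the smallest (0.09362 mol): C 1.000, H 1.340, O 1.168
Multiplying each by 6 gives whole numbers: C 6.00, H 8.04, O 7.01

(C) C6H8O7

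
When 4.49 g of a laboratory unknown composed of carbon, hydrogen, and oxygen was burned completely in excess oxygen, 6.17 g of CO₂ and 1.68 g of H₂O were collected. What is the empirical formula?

mol C = 6.17 g CO₂ ÷ 44.009 g/mol = 0.1402 mol
mol H = 2 × 1.68 g H₂O ÷ 18.015 g/mol = 0.1865 mol
mass O = 4.49 − (1.684 + 0.1880) = 2.618 g → mol O = 2.618 ÷ 15.999 = 0.1636 mol
Divide by the smallest (0.1402 mol): C 1.000, H 1.330, O 1.167
Multiplying each by 6 gives whole numbers: C 6.00, H 7.98, O 7.00

C6H8O7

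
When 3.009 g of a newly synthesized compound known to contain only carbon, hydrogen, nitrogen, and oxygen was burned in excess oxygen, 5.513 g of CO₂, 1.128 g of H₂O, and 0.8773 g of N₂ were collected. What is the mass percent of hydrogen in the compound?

mol C = 5.513 g CO₂ ÷ 44.009 g/mol = 0.12527 mol
mol H = 2 × 1.128 g H₂O ÷ 18.015 g/mol = 0.12523 mol
mol N = 2 × 0.8773 g N₂ ÷ 28.014 g/mol = 0.062633 mol
mass O = 3.009 − (1.5046 + 0.12623 + 0.87730) = 0.50085 g → mol O = 0.50085 ÷ 15.999 = 0.031305 mol
mass % H = 0.12623 g ÷ 3.009 g × 100%

4.20%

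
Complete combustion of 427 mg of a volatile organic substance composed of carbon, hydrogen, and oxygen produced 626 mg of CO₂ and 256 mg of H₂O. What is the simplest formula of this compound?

mol C = 0.626 g CO₂ ÷ 44.009 g/mol = 0.01422 mol
mol H = 2 × 0.256 g H₂O ÷ 18.015 g/mol = 0.02842 mol
mass O = 0.427 − (0.1708 + 0.02865) = 0.2275 g → mol O = 0.2275 ÷ 15.999 = 0.01422 mol
Divide by the smallest (0.01422 mol): C 1.000, H 1.999, O 1.000

CH2O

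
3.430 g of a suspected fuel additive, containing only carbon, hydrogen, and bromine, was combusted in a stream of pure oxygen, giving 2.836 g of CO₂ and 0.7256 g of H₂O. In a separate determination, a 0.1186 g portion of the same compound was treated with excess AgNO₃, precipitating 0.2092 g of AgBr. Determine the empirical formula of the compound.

C4H5Br2

mol C = 2.836 g CO₂ ÷ 44.009 g/mol = 0.064441 mol
mol H = 2 × 0.7256 g H₂O ÷ 18.015 g/mol = 0.080555 mol
From the AgBr data: mol Br per gram of compound = (0.2092 ÷ 187.772) ÷ 0.1186 = 0.0093939 mol/g, so in the 3.430 g combustion sample mol Br = 0.032221 mol
Divide by the smallest (0.032221 mol): C 2.000, H 2.500, Br 1.000
Multiplying each by 2 gives whole numbers: C 4.00, H 5.00, Br 2.00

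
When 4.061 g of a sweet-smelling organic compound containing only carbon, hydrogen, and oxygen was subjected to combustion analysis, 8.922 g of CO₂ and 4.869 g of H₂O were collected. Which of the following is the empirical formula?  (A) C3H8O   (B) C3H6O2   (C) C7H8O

(A) C3H8O

mol C = 8.922 g CO₂ ÷ 44.009 g/mol = 0.20273 mol
mol H = 2 × 4.869 g H₂O ÷ 18.015 g/mol = 0.54055 mol
mass O = 4.061 − (2.4350 + 0.54487) = 1.0811 g → mol O = 1.0811 ÷ 15.999 = 0.067574 mol
Divide by the smallest (0.067574 mol): C 3.000, H 7.999, O 1.000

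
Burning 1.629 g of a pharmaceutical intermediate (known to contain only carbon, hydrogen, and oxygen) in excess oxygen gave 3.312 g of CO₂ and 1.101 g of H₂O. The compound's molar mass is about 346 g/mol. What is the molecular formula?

C16H26O8

mol C = 3.312 g CO₂ ÷ 44.009 g/mol = 0.075257 mol
mol H = 2 × 1.101 g H₂O ÷ 18.015 g/mol = 0.12223 mol
mass O = 1.629 − (0.90392 + 0.12321) = 0.60187 g → mol O = 0.60187 ÷ 15.999 = 0.037620 mol
Divide by the smallest (0.037620 mol): C 2.000, H 3.249, O 1.000
Multiplying each by 4 gives whole numbers: C 8.00, H 13.00, O 4.00
Empirical formula: C8H13O4
Empirical-formula mass = 173.19 g/mol; 346 ÷ 173.19 ≈ 2, so the molecular formula is C16H26O8.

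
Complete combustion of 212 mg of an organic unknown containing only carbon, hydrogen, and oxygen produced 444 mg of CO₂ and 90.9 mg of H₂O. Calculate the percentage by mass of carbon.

mol C = 0.444 g CO₂ ÷ 44.009 g/mol = 0.01009 mol
mol H = 2 × 0.0909 g H₂O ÷ 18.015 g/mol = 0.01009 mol
mass O = 0.212 − (0.1212 + 0.01017) = 0.08065 g → mol O = 0.08065 ÷ 15.999 = 0.005041 mol
mass % C = 0.1212 g ÷ 0.212 g × 100%

57.2%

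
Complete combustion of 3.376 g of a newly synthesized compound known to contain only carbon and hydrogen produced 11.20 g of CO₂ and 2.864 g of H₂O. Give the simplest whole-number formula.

C4H5

mol C = 11.20 g CO₂ ÷ 44.009 g/mol = 0.25449 mol
mol H = 2 × 2.864 g H₂O ÷ 18.015 g/mol = 0.31796 mol
Divide by the smallest (0.25449 mol): C 1.000, H 1.249
Multiplying each by 4 gives whole numbers: C 4.00, H 5.00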